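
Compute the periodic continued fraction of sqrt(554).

Write x_i = (sqrt(554) + m_i)/d_i with (m_0, d_0) = (0, 1). a_0 = floor(sqrt(554)) = 23, since 23^2 = 529 <= 554 < 576 = 24^2.
Iterate m_{i+1} = d_i*a_i - m_i, d_{i+1} = (554 - m_{i+1}^2)/d_i, a_{i+1} = floor((a_0 + m_{i+1})/d_{i+1}):
  m_1 = 1*23 - 0 = 23, d_1 = (554 - 23^2)/1 = 25/1 = 25, a_1 = floor((23 + 23)/25) = 1.
  m_2 = 25*1 - 23 = 2, d_2 = (554 - 2^2)/25 = 550/25 = 22, a_2 = floor((23 + 2)/22) = 1.
  m_3 = 22*1 - 2 = 20, d_3 = (554 - 20^2)/22 = 154/22 = 7, a_3 = floor((23 + 20)/7) = 6.
  m_4 = 7*6 - 20 = 22, d_4 = (554 - 22^2)/7 = 70/7 = 10, a_4 = floor((23 + 22)/10) = 4.
  m_5 = 10*4 - 22 = 18, d_5 = (554 - 18^2)/10 = 230/10 = 23, a_5 = floor((23 + 18)/23) = 1.
  m_6 = 23*1 - 18 = 5, d_6 = (554 - 5^2)/23 = 529/23 = 23, a_6 = floor((23 + 5)/23) = 1.
  m_7 = 23*1 - 5 = 18, d_7 = (554 - 18^2)/23 = 230/23 = 10, a_7 = floor((23 + 18)/10) = 4.
  m_8 = 10*4 - 18 = 22, d_8 = (554 - 22^2)/10 = 70/10 = 7, a_8 = floor((23 + 22)/7) = 6.
  m_9 = 7*6 - 22 = 20, d_9 = (554 - 20^2)/7 = 154/7 = 22, a_9 = floor((23 + 20)/22) = 1.
  m_10 = 22*1 - 20 = 2, d_10 = (554 - 2^2)/22 = 550/22 = 25, a_10 = floor((23 + 2)/25) = 1.
  m_11 = 25*1 - 2 = 23, d_11 = (554 - 23^2)/25 = 25/25 = 1, a_11 = floor((23 + 23)/1) = 46.
  m_12 = 1*46 - 23 = 23, d_12 = (554 - 23^2)/1 = 25/1 = 25: (m_12, d_12) = (m_1, d_1) = (23, 25), so from here the quotients repeat a_1, ..., a_11; the period length is 11.
Hence the expansion of sqrt(554) is a_0 = 23 followed by the repeating block 1, 1, 6, 4, 1, 1, 4, 6, 1, 1, 46 (period 11).

[23; (1, 1, 6, 4, 1, 1, 4, 6, 1, 1, 46)]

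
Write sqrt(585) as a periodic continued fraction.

[24; (5, 2, 1, 4, 1, 2, 5, 48)]

Write x_i = (sqrt(585) + m_i)/d_i with (m_0, d_0) = (0, 1). a_0 = floor(sqrt(585)) = 24, since 24^2 = 576 <= 585 < 625 = 25^2.
Iterate m_{i+1} = d_i*a_i - m_i, d_{i+1} = (585 - m_{i+1}^2)/d_i, a_{i+1} = floor((a_0 + m_{i+1})/d_{i+1}):
  m_1 = 1*24 - 0 = 24, d_1 = (585 - 24^2)/1 = 9/1 = 9, a_1 = floor((24 + 24)/9) = 5.
  m_2 = 9*5 - 24 = 21, d_2 = (585 - 21^2)/9 = 144/9 = 16, a_2 = floor((24 + 21)/16) = 2.
  m_3 = 16*2 - 21 = 11, d_3 = (585 - 11^2)/16 = 464/16 = 29, a_3 = floor((24 + 11)/29) = 1.
  m_4 = 29*1 - 11 = 18, d_4 = (585 - 18^2)/29 = 261/29 = 9, a_4 = floor((24 + 18)/9) = 4.
  m_5 = 9*4 - 18 = 18, d_5 = (585 - 18^2)/9 = 261/9 = 29, a_5 = floor((24 + 18)/29) = 1.
  m_6 = 29*1 - 18 = 11, d_6 = (585 - 11^2)/29 = 464/29 = 16, a_6 = floor((24 + 11)/16) = 2.
  m_7 = 16*2 - 11 = 21, d_7 = (585 - 21^2)/16 = 144/16 = 9, a_7 = floor((24 + 21)/9) = 5.
  m_8 = 9*5 - 21 = 24, d_8 = (585 - 24^2)/9 = 9/9 = 1, a_8 = floor((24 + 24)/1) = 48.
  m_9 = 1*48 - 24 = 24, d_9 = (585 - 24^2)/1 = 9/1 = 9: (m_9, d_9) = (m_1, d_1) = (24, 9), so from here the quotients repeat a_1, ..., a_8; the period length is 8.
Hence the expansion of sqrt(585) is a_0 = 24 followed by the repeating block 5, 2, 1, 4, 1, 2, 5, 48 (period 8).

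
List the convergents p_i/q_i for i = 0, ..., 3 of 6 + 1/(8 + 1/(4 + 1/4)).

6/1, 49/8, 202/33, 857/140

Using the convergent recurrence p_i = a_i*p_{i-1} + p_{i-2}, q_i = a_i*q_{i-1} + q_{i-2} with p_{-2}=0, p_{-1}=1, q_{-2}=1, q_{-1}=0:
  i=0: a_0=6, p_0 = 6*1 + 0 = 6, q_0 = 6*0 + 1 = 1.
  i=1: a_1=8, p_1 = 8*6 + 1 = 49, q_1 = 8*1 + 0 = 8.
  i=2: a_2=4, p_2 = 4*49 + 6 = 202, q_2 = 4*8 + 1 = 33.
  i=3: a_3=4, p_3 = 4*202 + 49 = 857, q_3 = 4*33 + 8 = 140.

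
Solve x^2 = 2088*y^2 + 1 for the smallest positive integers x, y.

(x, y) = (19603, 429)

First expand sqrt(2088) as a continued fraction. With x_i = (sqrt(2088) + m_i)/d_i and (m_0, d_0) = (0, 1): a_0 = floor(sqrt(2088)) = 45, since 45^2 = 2025 <= 2088 < 2116 = 46^2.
Iterate m_{i+1} = d_i*a_i - m_i, d_{i+1} = (2088 - m_{i+1}^2)/d_i, a_{i+1} = floor((a_0 + m_{i+1})/d_{i+1}):
  m_1 = 1*45 - 0 = 45, d_1 = (2088 - 45^2)/1 = 63/1 = 63, a_1 = floor((45 + 45)/63) = 1.
  m_2 = 63*1 - 45 = 18, d_2 = (2088 - 18^2)/63 = 1764/63 = 28, a_2 = floor((45 + 18)/28) = 2.
  m_3 = 28*2 - 18 = 38, d_3 = (2088 - 38^2)/28 = 644/28 = 23, a_3 = floor((45 + 38)/23) = 3.
  m_4 = 23*3 - 38 = 31, d_4 = (2088 - 31^2)/23 = 1127/23 = 49, a_4 = floor((45 + 31)/49) = 1.
  m_5 = 49*1 - 31 = 18, d_5 = (2088 - 18^2)/49 = 1764/49 = 36, a_5 = floor((45 + 18)/36) = 1.
  m_6 = 36*1 - 18 = 18, d_6 = (2088 - 18^2)/36 = 1764/36 = 49, a_6 = floor((45 + 18)/49) = 1.
  m_7 = 49*1 - 18 = 31, d_7 = (2088 - 31^2)/49 = 1127/49 = 23, a_7 = floor((45 + 31)/23) = 3.
  m_8 = 23*3 - 31 = 38, d_8 = (2088 - 38^2)/23 = 644/23 = 28, a_8 = floor((45 + 38)/28) = 2.
  m_9 = 28*2 - 38 = 18, d_9 = (2088 - 18^2)/28 = 1764/28 = 63, a_9 = floor((45 + 18)/63) = 1.
  m_10 = 63*1 - 18 = 45, d_10 = (2088 - 45^2)/63 = 63/63 = 1, a_10 = floor((45 + 45)/1) = 90.
  m_11 = 1*90 - 45 = 45, d_11 = (2088 - 45^2)/1 = 63/1 = 63: (m_11, d_11) = (m_1, d_1) = (45, 63), so from here the quotients repeat a_1, ..., a_10; the period length is 10.
So sqrt(2088) = [45; (1, 2, 3, 1, 1, 1, 3, 2, 1, 90)] with period length k = 10.
k is even, so the fundamental solution of x^2 - 2088y^2 = 1 is (p_{k-1}, q_{k-1}) = (p_9, q_9); compute convergents through index 9.
Convergents (p_i = a_i*p_{i-1} + p_{i-2}, q_i = a_i*q_{i-1} + q_{i-2} with p_{-2}=0, p_{-1}=1, q_{-2}=1, q_{-1}=0):
  i=0: a_0=45, p_0 = 45*1 + 0 = 45, q_0 = 45*0 + 1 = 1.
  i=1: a_1=1, p_1 = 1*45 + 1 = 46, q_1 = 1*1 + 0 = 1.
  i=2: a_2=2, p_2 = 2*46 + 45 = 137, q_2 = 2*1 + 1 = 3.
  i=3: a_3=3, p_3 = 3*137 + 46 = 457, q_3 = 3*3 + 1 = 10.
  i=4: a_4=1, p_4 = 1*457 + 137 = 594, q_4 = 1*10 + 3 = 13.
  i=5: a_5=1, p_5 = 1*594 + 457 = 1051, q_5 = 1*13 + 10 = 23.
  i=6: a_6=1, p_6 = 1*1051 + 594 = 1645, q_6 = 1*23 + 13 = 36.
  i=7: a_7=3, p_7 = 3*1645 + 1051 = 5986, q_7 = 3*36 + 23 = 131.
  i=8: a_8=2, p_8 = 2*5986 + 1645 = 13617, q_8 = 2*131 + 36 = 298.
  i=9: a_9=1, p_9 = 1*13617 + 5986 = 19603, q_9 = 1*298 + 131 = 429.
Check: 19603^2 - 2088*429^2 = 384277609 - 384277608 = 1, so (x, y) = (19603, 429) solves the equation, and by the theorem it is the least positive solution.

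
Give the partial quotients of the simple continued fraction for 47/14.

[3; 2, 1, 4]

Run the Euclidean algorithm on 47 and 14; the successive quotients are the partial quotients a_0, a_1, ... (each step inverts the fractional part left over by the previous one):
  47 = 3*14 + 5, so a_0 = 3.
  14 = 2*5 + 4, so a_1 = 2.
  5 = 1*4 + 1, so a_2 = 1.
  4 = 4*1 + 0, so a_3 = 4.
The remainder reaches 0 after 4 divisions, so the expansion has 4 partial quotients, read off in order.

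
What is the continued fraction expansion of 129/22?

[5; 1, 6, 3]

Run the Euclidean algorithm on 129 and 22; the successive quotients are the partial quotients a_0, a_1, ... (each step inverts the fractional part left over by the previous one):
  129 = 5*22 + 19, so a_0 = 5.
  22 = 1*19 + 3, so a_1 = 1.
  19 = 6*3 + 1, so a_2 = 6.
  3 = 3*1 + 0, so a_3 = 3.
The remainder reaches 0 after 4 divisions, so the expansion has 4 partial quotients, read off in order.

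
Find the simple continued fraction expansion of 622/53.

[11; 1, 2, 1, 3, 1, 2]

Run the Euclidean algorithm on 622 and 53; the successive quotients are the partial quotients a_0, a_1, ... (each step inverts the fractional part left over by the previous one):
  622 = 11*53 + 39, so a_0 = 11.
  53 = 1*39 + 14, so a_1 = 1.
  39 = 2*14 + 11, so a_2 = 2.
  14 = 1*11 + 3, so a_3 = 1.
  11 = 3*3 + 2, so a_4 = 3.
  3 = 1*2 + 1, so a_5 = 1.
  2 = 2*1 + 0, so a_6 = 2.
The remainder reaches 0 after 7 divisions, so the expansion has 7 partial quotients, read off in order.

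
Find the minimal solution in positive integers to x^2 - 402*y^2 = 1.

First expand sqrt(402) as a continued fraction. With x_i = (sqrt(402) + m_i)/d_i and (m_0, d_0) = (0, 1): a_0 = floor(sqrt(402)) = 20, since 20^2 = 400 <= 402 < 441 = 21^2.
Iterate m_{i+1} = d_i*a_i - m_i, d_{i+1} = (402 - m_{i+1}^2)/d_i, a_{i+1} = floor((a_0 + m_{i+1})/d_{i+1}):
  m_1 = 1*20 - 0 = 20, d_1 = (402 - 20^2)/1 = 2/1 = 2, a_1 = floor((20 + 20)/2) = 20.
  m_2 = 2*20 - 20 = 20, d_2 = (402 - 20^2)/2 = 2/2 = 1, a_2 = floor((20 + 20)/1) = 40.
  m_3 = 1*40 - 20 = 20, d_3 = (402 - 20^2)/1 = 2/1 = 2: (m_3, d_3) = (m_1, d_1) = (20, 2), so from here the quotients repeat a_1, a_2; the period length is 2.
So sqrt(402) = [20; (20, 40)] with period length k = 2.
k is even, so the fundamental solution of x^2 - 402y^2 = 1 is (p_{k-1}, q_{k-1}) = (p_1, q_1); compute convergents through index 1.
Convergents (p_i = a_i*p_{i-1} + p_{i-2}, q_i = a_i*q_{i-1} + q_{i-2} with p_{-2}=0, p_{-1}=1, q_{-2}=1, q_{-1}=0):
  i=0: a_0=20, p_0 = 20*1 + 0 = 20, q_0 = 20*0 + 1 = 1.
  i=1: a_1=20, p_1 = 20*20 + 1 = 401, q_1 = 20*1 + 0 = 20.
Check: 401^2 - 402*20^2 = 160801 - 160800 = 1, so (x, y) = (401, 20) solves the equation, and by the theorem it is the least positive solution.

(x, y) = (401, 20)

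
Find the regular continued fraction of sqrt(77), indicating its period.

Write x_i = (sqrt(77) + m_i)/d_i with (m_0, d_0) = (0, 1). a_0 = floor(sqrt(77)) = 8, since 8^2 = 64 <= 77 < 81 = 9^2.
Iterate m_{i+1} = d_i*a_i - m_i, d_{i+1} = (77 - m_{i+1}^2)/d_i, a_{i+1} = floor((a_0 + m_{i+1})/d_{i+1}):
  m_1 = 1*8 - 0 = 8, d_1 = (77 - 8^2)/1 = 13/1 = 13, a_1 = floor((8 + 8)/13) = 1.
  m_2 = 13*1 - 8 = 5, d_2 = (77 - 5^2)/13 = 52/13 = 4, a_2 = floor((8 + 5)/4) = 3.
  m_3 = 4*3 - 5 = 7, d_3 = (77 - 7^2)/4 = 28/4 = 7, a_3 = floor((8 + 7)/7) = 2.
  m_4 = 7*2 - 7 = 7, d_4 = (77 - 7^2)/7 = 28/7 = 4, a_4 = floor((8 + 7)/4) = 3.
  m_5 = 4*3 - 7 = 5, d_5 = (77 - 5^2)/4 = 52/4 = 13, a_5 = floor((8 + 5)/13) = 1.
  m_6 = 13*1 - 5 = 8, d_6 = (77 - 8^2)/13 = 13/13 = 1, a_6 = floor((8 + 8)/1) = 16.
  m_7 = 1*16 - 8 = 8, d_7 = (77 - 8^2)/1 = 13/1 = 13: (m_7, d_7) = (m_1, d_1) = (8, 13), so from here the quotients repeat a_1, ..., a_6; the period length is 6.
Hence the expansion of sqrt(77) is a_0 = 8 followed by the repeating block 1, 3, 2, 3, 1, 16 (period 6).

[8; (1, 3, 2, 3, 1, 16)]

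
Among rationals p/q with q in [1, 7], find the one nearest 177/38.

Expand x = 177/38 as a continued fraction with the Euclidean algorithm:
  177 = 4*38 + 25, so a_0 = 4.
  38 = 1*25 + 13, so a_1 = 1.
  25 = 1*13 + 12, so a_2 = 1.
  13 = 1*12 + 1, so a_3 = 1.
  12 = 12*1 + 0, so a_4 = 12.
so x = [4; 1, 1, 1, 12].
Convergents (p_i = a_i*p_{i-1} + p_{i-2}, q_i = a_i*q_{i-1} + q_{i-2} with p_{-2}=0, p_{-1}=1, q_{-2}=1, q_{-1}=0), until the denominator exceeds 7:
  i=0: a_0=4, p_0 = 4*1 + 0 = 4, q_0 = 4*0 + 1 = 1.
  i=1: a_1=1, p_1 = 1*4 + 1 = 5, q_1 = 1*1 + 0 = 1.
  i=2: a_2=1, p_2 = 1*5 + 4 = 9, q_2 = 1*1 + 1 = 2.
  i=3: a_3=1, p_3 = 1*9 + 5 = 14, q_3 = 1*2 + 1 = 3.
  i=4: a_4=12, p_4 = 12*14 + 9 = 177, q_4 = 12*3 + 2 = 38.
q_4 = 38 > 7, so the last convergent with denominator <= 7 is p_3/q_3 = 14/3.
The closest fraction with denominator <= 7 is either p_3/q_3 or the intermediate fraction (k*p_3 + p_2)/(k*q_3 + q_2) with the largest k >= 1 whose denominator stays <= 7; these approach x as k grows, and every other convergent or intermediate fraction in range is farther away.
Largest k: floor((7 - q_2)/q_3) = floor((7 - 2)/3) = 1.
That gives (1*14 + 9)/(1*3 + 2) = 23/5.
Compare the errors: |x - 14/3| = |177*3 - 14*38|/(38*3) = 1/114, and |x - 23/5| = |177*5 - 23*38|/(38*5) = 11/190.
Cross-multiplying, 1*190 = 190 < 1254 = 11*114, so 1/114 is smaller: the convergent 14/3 is closer to x than 23/5.

14/3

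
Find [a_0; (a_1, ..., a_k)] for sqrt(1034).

Write x_i = (sqrt(1034) + m_i)/d_i with (m_0, d_0) = (0, 1). a_0 = floor(sqrt(1034)) = 32, since 32^2 = 1024 <= 1034 < 1089 = 33^2.
Iterate m_{i+1} = d_i*a_i - m_i, d_{i+1} = (1034 - m_{i+1}^2)/d_i, a_{i+1} = floor((a_0 + m_{i+1})/d_{i+1}):
  m_1 = 1*32 - 0 = 32, d_1 = (1034 - 32^2)/1 = 10/1 = 10, a_1 = floor((32 + 32)/10) = 6.
  m_2 = 10*6 - 32 = 28, d_2 = (1034 - 28^2)/10 = 250/10 = 25, a_2 = floor((32 + 28)/25) = 2.
  m_3 = 25*2 - 28 = 22, d_3 = (1034 - 22^2)/25 = 550/25 = 22, a_3 = floor((32 + 22)/22) = 2.
  m_4 = 22*2 - 22 = 22, d_4 = (1034 - 22^2)/22 = 550/22 = 25, a_4 = floor((32 + 22)/25) = 2.
  m_5 = 25*2 - 22 = 28, d_5 = (1034 - 28^2)/25 = 250/25 = 10, a_5 = floor((32 + 28)/10) = 6.
  m_6 = 10*6 - 28 = 32, d_6 = (1034 - 32^2)/10 = 10/10 = 1, a_6 = floor((32 + 32)/1) = 64.
  m_7 = 1*64 - 32 = 32, d_7 = (1034 - 32^2)/1 = 10/1 = 10: (m_7, d_7) = (m_1, d_1) = (32, 10), so from here the quotients repeat a_1, ..., a_6; the period length is 6.
Hence the expansion of sqrt(1034) is a_0 = 32 followed by the repeating block 6, 2, 2, 2, 6, 64 (period 6).

[32; (6, 2, 2, 2, 6, 64)]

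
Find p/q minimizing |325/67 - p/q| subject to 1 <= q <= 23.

97/20

Expand x = 325/67 as a continued fraction with the Euclidean algorithm:
  325 = 4*67 + 57, so a_0 = 4.
  67 = 1*57 + 10, so a_1 = 1.
  57 = 5*10 + 7, so a_2 = 5.
  10 = 1*7 + 3, so a_3 = 1.
  7 = 2*3 + 1, so a_4 = 2.
  3 = 3*1 + 0, so a_5 = 3.
so x = [4; 1, 5, 1, 2, 3].
Convergents (p_i = a_i*p_{i-1} + p_{i-2}, q_i = a_i*q_{i-1} + q_{i-2} with p_{-2}=0, p_{-1}=1, q_{-2}=1, q_{-1}=0), until the denominator exceeds 23:
  i=0: a_0=4, p_0 = 4*1 + 0 = 4, q_0 = 4*0 + 1 = 1.
  i=1: a_1=1, p_1 = 1*4 + 1 = 5, q_1 = 1*1 + 0 = 1.
  i=2: a_2=5, p_2 = 5*5 + 4 = 29, q_2 = 5*1 + 1 = 6.
  i=3: a_3=1, p_3 = 1*29 + 5 = 34, q_3 = 1*6 + 1 = 7.
  i=4: a_4=2, p_4 = 2*34 + 29 = 97, q_4 = 2*7 + 6 = 20.
  i=5: a_5=3, p_5 = 3*97 + 34 = 325, q_5 = 3*20 + 7 = 67.
q_5 = 67 > 23, so the last convergent with denominator <= 23 is p_4/q_4 = 97/20.
The closest fraction with denominator <= 23 is either p_4/q_4 or the intermediate fraction (k*p_4 + p_3)/(k*q_4 + q_3) with the largest k >= 1 whose denominator stays <= 23; these approach x as k grows, and every other convergent or intermediate fraction in range is farther away.
Largest k: floor((23 - q_3)/q_4) = floor((23 - 7)/20) = 0.
Since k = 0, no intermediate fraction beyond p_4/q_4 has denominator <= 23, so the convergent 97/20 is the closest (its error is |325*20 - 97*67|/(67*20) = 1/1340).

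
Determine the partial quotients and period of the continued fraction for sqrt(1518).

[38; (1, 24, 1, 76)]

Write x_i = (sqrt(1518) + m_i)/d_i with (m_0, d_0) = (0, 1). a_0 = floor(sqrt(1518)) = 38, since 38^2 = 1444 <= 1518 < 1521 = 39^2.
Iterate m_{i+1} = d_i*a_i - m_i, d_{i+1} = (1518 - m_{i+1}^2)/d_i, a_{i+1} = floor((a_0 + m_{i+1})/d_{i+1}):
  m_1 = 1*38 - 0 = 38, d_1 = (1518 - 38^2)/1 = 74/1 = 74, a_1 = floor((38 + 38)/74) = 1.
  m_2 = 74*1 - 38 = 36, d_2 = (1518 - 36^2)/74 = 222/74 = 3, a_2 = floor((38 + 36)/3) = 24.
  m_3 = 3*24 - 36 = 36, d_3 = (1518 - 36^2)/3 = 222/3 = 74, a_3 = floor((38 + 36)/74) = 1.
  m_4 = 74*1 - 36 = 38, d_4 = (1518 - 38^2)/74 = 74/74 = 1, a_4 = floor((38 + 38)/1) = 76.
  m_5 = 1*76 - 38 = 38, d_5 = (1518 - 38^2)/1 = 74/1 = 74: (m_5, d_5) = (m_1, d_1) = (38, 74), so from here the quotients repeat a_1, ..., a_4; the period length is 4.
Hence the expansion of sqrt(1518) is a_0 = 38 followed by the repeating block 1, 24, 1, 76 (period 4).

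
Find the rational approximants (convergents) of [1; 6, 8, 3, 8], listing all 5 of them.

Using the convergent recurrence p_i = a_i*p_{i-1} + p_{i-2}, q_i = a_i*q_{i-1} + q_{i-2} with p_{-2}=0, p_{-1}=1, q_{-2}=1, q_{-1}=0:
  i=0: a_0=1, p_0 = 1*1 + 0 = 1, q_0 = 1*0 + 1 = 1.
  i=1: a_1=6, p_1 = 6*1 + 1 = 7, q_1 = 6*1 + 0 = 6.
  i=2: a_2=8, p_2 = 8*7 + 1 = 57, q_2 = 8*6 + 1 = 49.
  i=3: a_3=3, p_3 = 3*57 + 7 = 178, q_3 = 3*49 + 6 = 153.
  i=4: a_4=8, p_4 = 8*178 + 57 = 1481, q_4 = 8*153 + 49 = 1273.

1/1, 7/6, 57/49, 178/153, 1481/1273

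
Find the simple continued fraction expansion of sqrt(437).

[20; (1, 9, 2, 9, 1, 40)]

Write x_i = (sqrt(437) + m_i)/d_i with (m_0, d_0) = (0, 1). a_0 = floor(sqrt(437)) = 20, since 20^2 = 400 <= 437 < 441 = 21^2.
Iterate m_{i+1} = d_i*a_i - m_i, d_{i+1} = (437 - m_{i+1}^2)/d_i, a_{i+1} = floor((a_0 + m_{i+1})/d_{i+1}):
  m_1 = 1*20 - 0 = 20, d_1 = (437 - 20^2)/1 = 37/1 = 37, a_1 = floor((20 + 20)/37) = 1.
  m_2 = 37*1 - 20 = 17, d_2 = (437 - 17^2)/37 = 148/37 = 4, a_2 = floor((20 + 17)/4) = 9.
  m_3 = 4*9 - 17 = 19, d_3 = (437 - 19^2)/4 = 76/4 = 19, a_3 = floor((20 + 19)/19) = 2.
  m_4 = 19*2 - 19 = 19, d_4 = (437 - 19^2)/19 = 76/19 = 4, a_4 = floor((20 + 19)/4) = 9.
  m_5 = 4*9 - 19 = 17, d_5 = (437 - 17^2)/4 = 148/4 = 37, a_5 = floor((20 + 17)/37) = 1.
  m_6 = 37*1 - 17 = 20, d_6 = (437 - 20^2)/37 = 37/37 = 1, a_6 = floor((20 + 20)/1) = 40.
  m_7 = 1*40 - 20 = 20, d_7 = (437 - 20^2)/1 = 37/1 = 37: (m_7, d_7) = (m_1, d_1) = (20, 37), so from here the quotients repeat a_1, ..., a_6; the period length is 6.
Hence the expansion of sqrt(437) is a_0 = 20 followed by the repeating block 1, 9, 2, 9, 1, 40 (period 6).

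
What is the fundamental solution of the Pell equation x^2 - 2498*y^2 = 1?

First expand sqrt(2498) as a continued fraction. With x_i = (sqrt(2498) + m_i)/d_i and (m_0, d_0) = (0, 1): a_0 = floor(sqrt(2498)) = 49, since 49^2 = 2401 <= 2498 < 2500 = 50^2.
Iterate m_{i+1} = d_i*a_i - m_i, d_{i+1} = (2498 - m_{i+1}^2)/d_i, a_{i+1} = floor((a_0 + m_{i+1})/d_{i+1}):
  m_1 = 1*49 - 0 = 49, d_1 = (2498 - 49^2)/1 = 97/1 = 97, a_1 = floor((49 + 49)/97) = 1.
  m_2 = 97*1 - 49 = 48, d_2 = (2498 - 48^2)/97 = 194/97 = 2, a_2 = floor((49 + 48)/2) = 48.
  m_3 = 2*48 - 48 = 48, d_3 = (2498 - 48^2)/2 = 194/2 = 97, a_3 = floor((49 + 48)/97) = 1.
  m_4 = 97*1 - 48 = 49, d_4 = (2498 - 49^2)/97 = 97/97 = 1, a_4 = floor((49 + 49)/1) = 98.
  m_5 = 1*98 - 49 = 49, d_5 = (2498 - 49^2)/1 = 97/1 = 97: (m_5, d_5) = (m_1, d_1) = (49, 97), so from here the quotients repeat a_1, ..., a_4; the period length is 4.
So sqrt(2498) = [49; (1, 48, 1, 98)] with period length k = 4.
k is even, so the fundamental solution of x^2 - 2498y^2 = 1 is (p_{k-1}, q_{k-1}) = (p_3, q_3); compute convergents through index 3.
Convergents (p_i = a_i*p_{i-1} + p_{i-2}, q_i = a_i*q_{i-1} + q_{i-2} with p_{-2}=0, p_{-1}=1, q_{-2}=1, q_{-1}=0):
  i=0: a_0=49, p_0 = 49*1 + 0 = 49, q_0 = 49*0 + 1 = 1.
  i=1: a_1=1, p_1 = 1*49 + 1 = 50, q_1 = 1*1 + 0 = 1.
  i=2: a_2=48, p_2 = 48*50 + 49 = 2449, q_2 = 48*1 + 1 = 49.
  i=3: a_3=1, p_3 = 1*2449 + 50 = 2499, q_3 = 1*49 + 1 = 50.
Check: 2499^2 - 2498*50^2 = 6245001 - 6245000 = 1, so (x, y) = (2499, 50) solves the equation, and by the theorem it is the least positive solution.

(x, y) = (2499, 50)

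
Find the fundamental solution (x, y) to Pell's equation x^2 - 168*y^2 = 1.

(x, y) = (13, 1)

First expand sqrt(168) as a continued fraction. With x_i = (sqrt(168) + m_i)/d_i and (m_0, d_0) = (0, 1): a_0 = floor(sqrt(168)) = 12, since 12^2 = 144 <= 168 < 169 = 13^2.
Iterate m_{i+1} = d_i*a_i - m_i, d_{i+1} = (168 - m_{i+1}^2)/d_i, a_{i+1} = floor((a_0 + m_{i+1})/d_{i+1}):
  m_1 = 1*12 - 0 = 12, d_1 = (168 - 12^2)/1 = 24/1 = 24, a_1 = floor((12 + 12)/24) = 1.
  m_2 = 24*1 - 12 = 12, d_2 = (168 - 12^2)/24 = 24/24 = 1, a_2 = floor((12 + 12)/1) = 24.
  m_3 = 1*24 - 12 = 12, d_3 = (168 - 12^2)/1 = 24/1 = 24: (m_3, d_3) = (m_1, d_1) = (12, 24), so from here the quotients repeat a_1, a_2; the period length is 2.
So sqrt(168) = [12; (1, 24)] with period length k = 2.
k is even, so the fundamental solution of x^2 - 168y^2 = 1 is (p_{k-1}, q_{k-1}) = (p_1, q_1); compute convergents through index 1.
Convergents (p_i = a_i*p_{i-1} + p_{i-2}, q_i = a_i*q_{i-1} + q_{i-2} with p_{-2}=0, p_{-1}=1, q_{-2}=1, q_{-1}=0):
  i=0: a_0=12, p_0 = 12*1 + 0 = 12, q_0 = 12*0 + 1 = 1.
  i=1: a_1=1, p_1 = 1*12 + 1 = 13, q_1 = 1*1 + 0 = 1.
Check: 13^2 - 168*1^2 = 169 - 168 = 1, so (x, y) = (13, 1) solves the equation, and by the theorem it is the least positive solution.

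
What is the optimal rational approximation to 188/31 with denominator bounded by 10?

Expand x = 188/31 as a continued fraction with the Euclidean algorithm:
  188 = 6*31 + 2, so a_0 = 6.
  31 = 15*2 + 1, so a_1 = 15.
  2 = 2*1 + 0, so a_2 = 2.
so x = [6; 15, 2].
Convergents (p_i = a_i*p_{i-1} + p_{i-2}, q_i = a_i*q_{i-1} + q_{i-2} with p_{-2}=0, p_{-1}=1, q_{-2}=1, q_{-1}=0), until the denominator exceeds 10:
  i=0: a_0=6, p_0 = 6*1 + 0 = 6, q_0 = 6*0 + 1 = 1.
  i=1: a_1=15, p_1 = 15*6 + 1 = 91, q_1 = 15*1 + 0 = 15.
q_1 = 15 > 10, so the last convergent with denominator <= 10 is p_0/q_0 = 6/1.
The closest fraction with denominator <= 10 is either p_0/q_0 or the intermediate fraction (k*p_0 + p_{-1})/(k*q_0 + q_{-1}) with the largest k >= 1 whose denominator stays <= 10; these approach x as k grows, and every other convergent or intermediate fraction in range is farther away.
Largest k: floor((10 - q_{-1})/q_0) = floor((10 - 0)/1) = 10 (using the seeds p_{-1} = 1, q_{-1} = 0).
That gives (10*6 + 1)/(10*1 + 0) = 61/10.
Compare the errors: |x - 6/1| = |188*1 - 6*31|/(31*1) = 2/31, and |x - 61/10| = |188*10 - 61*31|/(31*10) = 11/310.
Cross-multiplying, 11*31 = 341 < 620 = 2*310, so 11/310 is smaller: the intermediate fraction 61/10 is closer to x than 6/1.

61/10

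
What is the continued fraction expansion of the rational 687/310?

Run the Euclidean algorithm on 687 and 310; the successive quotients are the partial quotients a_0, a_1, ... (each step inverts the fractional part left over by the previous one):
  687 = 2*310 + 67, so a_0 = 2.
  310 = 4*67 + 42, so a_1 = 4.
  67 = 1*42 + 25, so a_2 = 1.
  42 = 1*25 + 17, so a_3 = 1.
  25 = 1*17 + 8, so a_4 = 1.
  17 = 2*8 + 1, so a_5 = 2.
  8 = 8*1 + 0, so a_6 = 8.
The remainder reaches 0 after 7 divisions, so the expansion has 7 partial quotients, read off in order.

[2; 4, 1, 1, 1, 2, 8]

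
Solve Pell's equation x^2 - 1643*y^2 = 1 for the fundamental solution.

(x, y) = (8958, 221)

First expand sqrt(1643) as a continued fraction. With x_i = (sqrt(1643) + m_i)/d_i and (m_0, d_0) = (0, 1): a_0 = floor(sqrt(1643)) = 40, since 40^2 = 1600 <= 1643 < 1681 = 41^2.
Iterate m_{i+1} = d_i*a_i - m_i, d_{i+1} = (1643 - m_{i+1}^2)/d_i, a_{i+1} = floor((a_0 + m_{i+1})/d_{i+1}):
  m_1 = 1*40 - 0 = 40, d_1 = (1643 - 40^2)/1 = 43/1 = 43, a_1 = floor((40 + 40)/43) = 1.
  m_2 = 43*1 - 40 = 3, d_2 = (1643 - 3^2)/43 = 1634/43 = 38, a_2 = floor((40 + 3)/38) = 1.
  m_3 = 38*1 - 3 = 35, d_3 = (1643 - 35^2)/38 = 418/38 = 11, a_3 = floor((40 + 35)/11) = 6.
  m_4 = 11*6 - 35 = 31, d_4 = (1643 - 31^2)/11 = 682/11 = 62, a_4 = floor((40 + 31)/62) = 1.
  m_5 = 62*1 - 31 = 31, d_5 = (1643 - 31^2)/62 = 682/62 = 11, a_5 = floor((40 + 31)/11) = 6.
  m_6 = 11*6 - 31 = 35, d_6 = (1643 - 35^2)/11 = 418/11 = 38, a_6 = floor((40 + 35)/38) = 1.
  m_7 = 38*1 - 35 = 3, d_7 = (1643 - 3^2)/38 = 1634/38 = 43, a_7 = floor((40 + 3)/43) = 1.
  m_8 = 43*1 - 3 = 40, d_8 = (1643 - 40^2)/43 = 43/43 = 1, a_8 = floor((40 + 40)/1) = 80.
  m_9 = 1*80 - 40 = 40, d_9 = (1643 - 40^2)/1 = 43/1 = 43: (m_9, d_9) = (m_1, d_1) = (40, 43), so from here the quotients repeat a_1, ..., a_8; the period length is 8.
So sqrt(1643) = [40; (1, 1, 6, 1, 6, 1, 1, 80)] with period length k = 8.
k is even, so the fundamental solution of x^2 - 1643y^2 = 1 is (p_{k-1}, q_{k-1}) = (p_7, q_7); compute convergents through index 7.
Convergents (p_i = a_i*p_{i-1} + p_{i-2}, q_i = a_i*q_{i-1} + q_{i-2} with p_{-2}=0, p_{-1}=1, q_{-2}=1, q_{-1}=0):
  i=0: a_0=40, p_0 = 40*1 + 0 = 40, q_0 = 40*0 + 1 = 1.
  i=1: a_1=1, p_1 = 1*40 + 1 = 41, q_1 = 1*1 + 0 = 1.
  i=2: a_2=1, p_2 = 1*41 + 40 = 81, q_2 = 1*1 + 1 = 2.
  i=3: a_3=6, p_3 = 6*81 + 41 = 527, q_3 = 6*2 + 1 = 13.
  i=4: a_4=1, p_4 = 1*527 + 81 = 608, q_4 = 1*13 + 2 = 15.
  i=5: a_5=6, p_5 = 6*608 + 527 = 4175, q_5 = 6*15 + 13 = 103.
  i=6: a_6=1, p_6 = 1*4175 + 608 = 4783, q_6 = 1*103 + 15 = 118.
  i=7: a_7=1, p_7 = 1*4783 + 4175 = 8958, q_7 = 1*118 + 103 = 221.
Check: 8958^2 - 1643*221^2 = 80245764 - 80245763 = 1, so (x, y) = (8958, 221) solves the equation, and by the theorem it is the least positive solution.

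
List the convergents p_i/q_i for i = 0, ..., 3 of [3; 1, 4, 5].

3/1, 4/1, 19/5, 99/26

Using the convergent recurrence p_i = a_i*p_{i-1} + p_{i-2}, q_i = a_i*q_{i-1} + q_{i-2} with p_{-2}=0, p_{-1}=1, q_{-2}=1, q_{-1}=0:
  i=0: a_0=3, p_0 = 3*1 + 0 = 3, q_0 = 3*0 + 1 = 1.
  i=1: a_1=1, p_1 = 1*3 + 1 = 4, q_1 = 1*1 + 0 = 1.
  i=2: a_2=4, p_2 = 4*4 + 3 = 19, q_2 = 4*1 + 1 = 5.
  i=3: a_3=5, p_3 = 5*19 + 4 = 99, q_3 = 5*5 + 1 = 26.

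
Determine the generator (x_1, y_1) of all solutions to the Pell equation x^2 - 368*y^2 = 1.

(x, y) = (1151, 60)

First expand sqrt(368) as a continued fraction. With x_i = (sqrt(368) + m_i)/d_i and (m_0, d_0) = (0, 1): a_0 = floor(sqrt(368)) = 19, since 19^2 = 361 <= 368 < 400 = 20^2.
Iterate m_{i+1} = d_i*a_i - m_i, d_{i+1} = (368 - m_{i+1}^2)/d_i, a_{i+1} = floor((a_0 + m_{i+1})/d_{i+1}):
  m_1 = 1*19 - 0 = 19, d_1 = (368 - 19^2)/1 = 7/1 = 7, a_1 = floor((19 + 19)/7) = 5.
  m_2 = 7*5 - 19 = 16, d_2 = (368 - 16^2)/7 = 112/7 = 16, a_2 = floor((19 + 16)/16) = 2.
  m_3 = 16*2 - 16 = 16, d_3 = (368 - 16^2)/16 = 112/16 = 7, a_3 = floor((19 + 16)/7) = 5.
  m_4 = 7*5 - 16 = 19, d_4 = (368 - 19^2)/7 = 7/7 = 1, a_4 = floor((19 + 19)/1) = 38.
  m_5 = 1*38 - 19 = 19, d_5 = (368 - 19^2)/1 = 7/1 = 7: (m_5, d_5) = (m_1, d_1) = (19, 7), so from here the quotients repeat a_1, ..., a_4; the period length is 4.
So sqrt(368) = [19; (5, 2, 5, 38)] with period length k = 4.
k is even, so the fundamental solution of x^2 - 368y^2 = 1 is (p_{k-1}, q_{k-1}) = (p_3, q_3); compute convergents through index 3.
Convergents (p_i = a_i*p_{i-1} + p_{i-2}, q_i = a_i*q_{i-1} + q_{i-2} with p_{-2}=0, p_{-1}=1, q_{-2}=1, q_{-1}=0):
  i=0: a_0=19, p_0 = 19*1 + 0 = 19, q_0 = 19*0 + 1 = 1.
  i=1: a_1=5, p_1 = 5*19 + 1 = 96, q_1 = 5*1 + 0 = 5.
  i=2: a_2=2, p_2 = 2*96 + 19 = 211, q_2 = 2*5 + 1 = 11.
  i=3: a_3=5, p_3 = 5*211 + 96 = 1151, q_3 = 5*11 + 5 = 60.
Check: 1151^2 - 368*60^2 = 1324801 - 1324800 = 1, so (x, y) = (1151, 60) solves the equation, and by the theorem it is the least positive solution.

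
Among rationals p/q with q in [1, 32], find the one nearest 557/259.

43/20

Expand x = 557/259 as a continued fraction with the Euclidean algorithm:
  557 = 2*259 + 39, so a_0 = 2.
  259 = 6*39 + 25, so a_1 = 6.
  39 = 1*25 + 14, so a_2 = 1.
  25 = 1*14 + 11, so a_3 = 1.
  14 = 1*11 + 3, so a_4 = 1.
  11 = 3*3 + 2, so a_5 = 3.
  3 = 1*2 + 1, so a_6 = 1.
  2 = 2*1 + 0, so a_7 = 2.
so x = [2; 6, 1, 1, 1, 3, 1, 2].
Convergents (p_i = a_i*p_{i-1} + p_{i-2}, q_i = a_i*q_{i-1} + q_{i-2} with p_{-2}=0, p_{-1}=1, q_{-2}=1, q_{-1}=0), until the denominator exceeds 32:
  i=0: a_0=2, p_0 = 2*1 + 0 = 2, q_0 = 2*0 + 1 = 1.
  i=1: a_1=6, p_1 = 6*2 + 1 = 13, q_1 = 6*1 + 0 = 6.
  i=2: a_2=1, p_2 = 1*13 + 2 = 15, q_2 = 1*6 + 1 = 7.
  i=3: a_3=1, p_3 = 1*15 + 13 = 28, q_3 = 1*7 + 6 = 13.
  i=4: a_4=1, p_4 = 1*28 + 15 = 43, q_4 = 1*13 + 7 = 20.
  i=5: a_5=3, p_5 = 3*43 + 28 = 157, q_5 = 3*20 + 13 = 73.
q_5 = 73 > 32, so the last convergent with denominator <= 32 is p_4/q_4 = 43/20.
The closest fraction with denominator <= 32 is either p_4/q_4 or the intermediate fraction (k*p_4 + p_3)/(k*q_4 + q_3) with the largest k >= 1 whose denominator stays <= 32; these approach x as k grows, and every other convergent or intermediate fraction in range is farther away.
Largest k: floor((32 - q_3)/q_4) = floor((32 - 13)/20) = 0.
Since k = 0, no intermediate fraction beyond p_4/q_4 has denominator <= 32, so the convergent 43/20 is the closest (its error is |557*20 - 43*259|/(259*20) = 3/5180).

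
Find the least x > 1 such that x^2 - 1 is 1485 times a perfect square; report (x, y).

(x, y) = (1079, 28)

First expand sqrt(1485) as a continued fraction. With x_i = (sqrt(1485) + m_i)/d_i and (m_0, d_0) = (0, 1): a_0 = floor(sqrt(1485)) = 38, since 38^2 = 1444 <= 1485 < 1521 = 39^2.
Iterate m_{i+1} = d_i*a_i - m_i, d_{i+1} = (1485 - m_{i+1}^2)/d_i, a_{i+1} = floor((a_0 + m_{i+1})/d_{i+1}):
  m_1 = 1*38 - 0 = 38, d_1 = (1485 - 38^2)/1 = 41/1 = 41, a_1 = floor((38 + 38)/41) = 1.
  m_2 = 41*1 - 38 = 3, d_2 = (1485 - 3^2)/41 = 1476/41 = 36, a_2 = floor((38 + 3)/36) = 1.
  m_3 = 36*1 - 3 = 33, d_3 = (1485 - 33^2)/36 = 396/36 = 11, a_3 = floor((38 + 33)/11) = 6.
  m_4 = 11*6 - 33 = 33, d_4 = (1485 - 33^2)/11 = 396/11 = 36, a_4 = floor((38 + 33)/36) = 1.
  m_5 = 36*1 - 33 = 3, d_5 = (1485 - 3^2)/36 = 1476/36 = 41, a_5 = floor((38 + 3)/41) = 1.
  m_6 = 41*1 - 3 = 38, d_6 = (1485 - 38^2)/41 = 41/41 = 1, a_6 = floor((38 + 38)/1) = 76.
  m_7 = 1*76 - 38 = 38, d_7 = (1485 - 38^2)/1 = 41/1 = 41: (m_7, d_7) = (m_1, d_1) = (38, 41), so from here the quotients repeat a_1, ..., a_6; the period length is 6.
So sqrt(1485) = [38; (1, 1, 6, 1, 1, 76)] with period length k = 6.
k is even, so the fundamental solution of x^2 - 1485y^2 = 1 is (p_{k-1}, q_{k-1}) = (p_5, q_5); compute convergents through index 5.
Convergents (p_i = a_i*p_{i-1} + p_{i-2}, q_i = a_i*q_{i-1} + q_{i-2} with p_{-2}=0, p_{-1}=1, q_{-2}=1, q_{-1}=0):
  i=0: a_0=38, p_0 = 38*1 + 0 = 38, q_0 = 38*0 + 1 = 1.
  i=1: a_1=1, p_1 = 1*38 + 1 = 39, q_1 = 1*1 + 0 = 1.
  i=2: a_2=1, p_2 = 1*39 + 38 = 77, q_2 = 1*1 + 1 = 2.
  i=3: a_3=6, p_3 = 6*77 + 39 = 501, q_3 = 6*2 + 1 = 13.
  i=4: a_4=1, p_4 = 1*501 + 77 = 578, q_4 = 1*13 + 2 = 15.
  i=5: a_5=1, p_5 = 1*578 + 501 = 1079, q_5 = 1*15 + 13 = 28.
Check: 1079^2 - 1485*28^2 = 1164241 - 1164240 = 1, so (x, y) = (1079, 28) solves the equation, and by the theorem it is the least positive solution.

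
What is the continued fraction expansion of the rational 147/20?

Run the Euclidean algorithm on 147 and 20; the successive quotients are the partial quotients a_0, a_1, ... (each step inverts the fractional part left over by the previous one):
  147 = 7*20 + 7, so a_0 = 7.
  20 = 2*7 + 6, so a_1 = 2.
  7 = 1*6 + 1, so a_2 = 1.
  6 = 6*1 + 0, so a_3 = 6.
The remainder reaches 0 after 4 divisions, so the expansion has 4 partial quotients, read off in order.

[7; 2, 1, 6]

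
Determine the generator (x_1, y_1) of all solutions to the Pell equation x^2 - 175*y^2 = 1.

First expand sqrt(175) as a continued fraction. With x_i = (sqrt(175) + m_i)/d_i and (m_0, d_0) = (0, 1): a_0 = floor(sqrt(175)) = 13, since 13^2 = 169 <= 175 < 196 = 14^2.
Iterate m_{i+1} = d_i*a_i - m_i, d_{i+1} = (175 - m_{i+1}^2)/d_i, a_{i+1} = floor((a_0 + m_{i+1})/d_{i+1}):
  m_1 = 1*13 - 0 = 13, d_1 = (175 - 13^2)/1 = 6/1 = 6, a_1 = floor((13 + 13)/6) = 4.
  m_2 = 6*4 - 13 = 11, d_2 = (175 - 11^2)/6 = 54/6 = 9, a_2 = floor((13 + 11)/9) = 2.
  m_3 = 9*2 - 11 = 7, d_3 = (175 - 7^2)/9 = 126/9 = 14, a_3 = floor((13 + 7)/14) = 1.
  m_4 = 14*1 - 7 = 7, d_4 = (175 - 7^2)/14 = 126/14 = 9, a_4 = floor((13 + 7)/9) = 2.
  m_5 = 9*2 - 7 = 11, d_5 = (175 - 11^2)/9 = 54/9 = 6, a_5 = floor((13 + 11)/6) = 4.
  m_6 = 6*4 - 11 = 13, d_6 = (175 - 13^2)/6 = 6/6 = 1, a_6 = floor((13 + 13)/1) = 26.
  m_7 = 1*26 - 13 = 13, d_7 = (175 - 13^2)/1 = 6/1 = 6: (m_7, d_7) = (m_1, d_1) = (13, 6), so from here the quotients repeat a_1, ..., a_6; the period length is 6.
So sqrt(175) = [13; (4, 2, 1, 2, 4, 26)] with period length k = 6.
k is even, so the fundamental solution of x^2 - 175y^2 = 1 is (p_{k-1}, q_{k-1}) = (p_5, q_5); compute convergents through index 5.
Convergents (p_i = a_i*p_{i-1} + p_{i-2}, q_i = a_i*q_{i-1} + q_{i-2} with p_{-2}=0, p_{-1}=1, q_{-2}=1, q_{-1}=0):
  i=0: a_0=13, p_0 = 13*1 + 0 = 13, q_0 = 13*0 + 1 = 1.
  i=1: a_1=4, p_1 = 4*13 + 1 = 53, q_1 = 4*1 + 0 = 4.
  i=2: a_2=2, p_2 = 2*53 + 13 = 119, q_2 = 2*4 + 1 = 9.
  i=3: a_3=1, p_3 = 1*119 + 53 = 172, q_3 = 1*9 + 4 = 13.
  i=4: a_4=2, p_4 = 2*172 + 119 = 463, q_4 = 2*13 + 9 = 35.
  i=5: a_5=4, p_5 = 4*463 + 172 = 2024, q_5 = 4*35 + 13 = 153.
Check: 2024^2 - 175*153^2 = 4096576 - 4096575 = 1, so (x, y) = (2024, 153) solves the equation, and by the theorem it is the least positive solution.

(x, y) = (2024, 153)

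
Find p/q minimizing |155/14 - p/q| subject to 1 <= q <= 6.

11/1

Expand x = 155/14 as a continued fraction with the Euclidean algorithm:
  155 = 11*14 + 1, so a_0 = 11.
  14 = 14*1 + 0, so a_1 = 14.
so x = [11; 14].
Convergents (p_i = a_i*p_{i-1} + p_{i-2}, q_i = a_i*q_{i-1} + q_{i-2} with p_{-2}=0, p_{-1}=1, q_{-2}=1, q_{-1}=0), until the denominator exceeds 6:
  i=0: a_0=11, p_0 = 11*1 + 0 = 11, q_0 = 11*0 + 1 = 1.
  i=1: a_1=14, p_1 = 14*11 + 1 = 155, q_1 = 14*1 + 0 = 14.
q_1 = 14 > 6, so the last convergent with denominator <= 6 is p_0/q_0 = 11/1.
The closest fraction with denominator <= 6 is either p_0/q_0 or the intermediate fraction (k*p_0 + p_{-1})/(k*q_0 + q_{-1}) with the largest k >= 1 whose denominator stays <= 6; these approach x as k grows, and every other convergent or intermediate fraction in range is farther away.
Largest k: floor((6 - q_{-1})/q_0) = floor((6 - 0)/1) = 6 (using the seeds p_{-1} = 1, q_{-1} = 0).
That gives (6*11 + 1)/(6*1 + 0) = 67/6.
Compare the errors: |x - 11/1| = |155*1 - 11*14|/(14*1) = 1/14, and |x - 67/6| = |155*6 - 67*14|/(14*6) = 8/84.
Cross-multiplying, 1*84 = 84 < 112 = 8*14, so 1/14 is smaller: the convergent 11/1 is closer to x than 67/6.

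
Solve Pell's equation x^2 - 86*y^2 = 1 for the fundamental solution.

(x, y) = (10405, 1122)

First expand sqrt(86) as a continued fraction. With x_i = (sqrt(86) + m_i)/d_i and (m_0, d_0) = (0, 1): a_0 = floor(sqrt(86)) = 9, since 9^2 = 81 <= 86 < 100 = 10^2.
Iterate m_{i+1} = d_i*a_i - m_i, d_{i+1} = (86 - m_{i+1}^2)/d_i, a_{i+1} = floor((a_0 + m_{i+1})/d_{i+1}):
  m_1 = 1*9 - 0 = 9, d_1 = (86 - 9^2)/1 = 5/1 = 5, a_1 = floor((9 + 9)/5) = 3.
  m_2 = 5*3 - 9 = 6, d_2 = (86 - 6^2)/5 = 50/5 = 10, a_2 = floor((9 + 6)/10) = 1.
  m_3 = 10*1 - 6 = 4, d_3 = (86 - 4^2)/10 = 70/10 = 7, a_3 = floor((9 + 4)/7) = 1.
  m_4 = 7*1 - 4 = 3, d_4 = (86 - 3^2)/7 = 77/7 = 11, a_4 = floor((9 + 3)/11) = 1.
  m_5 = 11*1 - 3 = 8, d_5 = (86 - 8^2)/11 = 22/11 = 2, a_5 = floor((9 + 8)/2) = 8.
  m_6 = 2*8 - 8 = 8, d_6 = (86 - 8^2)/2 = 22/2 = 11, a_6 = floor((9 + 8)/11) = 1.
  m_7 = 11*1 - 8 = 3, d_7 = (86 - 3^2)/11 = 77/11 = 7, a_7 = floor((9 + 3)/7) = 1.
  m_8 = 7*1 - 3 = 4, d_8 = (86 - 4^2)/7 = 70/7 = 10, a_8 = floor((9 + 4)/10) = 1.
  m_9 = 10*1 - 4 = 6, d_9 = (86 - 6^2)/10 = 50/10 = 5, a_9 = floor((9 + 6)/5) = 3.
  m_10 = 5*3 - 6 = 9, d_10 = (86 - 9^2)/5 = 5/5 = 1, a_10 = floor((9 + 9)/1) = 18.
  m_11 = 1*18 - 9 = 9, d_11 = (86 - 9^2)/1 = 5/1 = 5: (m_11, d_11) = (m_1, d_1) = (9, 5), so from here the quotients repeat a_1, ..., a_10; the period length is 10.
So sqrt(86) = [9; (3, 1, 1, 1, 8, 1, 1, 1, 3, 18)] with period length k = 10.
k is even, so the fundamental solution of x^2 - 86y^2 = 1 is (p_{k-1}, q_{k-1}) = (p_9, q_9); compute convergents through index 9.
Convergents (p_i = a_i*p_{i-1} + p_{i-2}, q_i = a_i*q_{i-1} + q_{i-2} with p_{-2}=0, p_{-1}=1, q_{-2}=1, q_{-1}=0):
  i=0: a_0=9, p_0 = 9*1 + 0 = 9, q_0 = 9*0 + 1 = 1.
  i=1: a_1=3, p_1 = 3*9 + 1 = 28, q_1 = 3*1 + 0 = 3.
  i=2: a_2=1, p_2 = 1*28 + 9 = 37, q_2 = 1*3 + 1 = 4.
  i=3: a_3=1, p_3 = 1*37 + 28 = 65, q_3 = 1*4 + 3 = 7.
  i=4: a_4=1, p_4 = 1*65 + 37 = 102, q_4 = 1*7 + 4 = 11.
  i=5: a_5=8, p_5 = 8*102 + 65 = 881, q_5 = 8*11 + 7 = 95.
  i=6: a_6=1, p_6 = 1*881 + 102 = 983, q_6 = 1*95 + 11 = 106.
  i=7: a_7=1, p_7 = 1*983 + 881 = 1864, q_7 = 1*106 + 95 = 201.
  i=8: a_8=1, p_8 = 1*1864 + 983 = 2847, q_8 = 1*201 + 106 = 307.
  i=9: a_9=3, p_9 = 3*2847 + 1864 = 10405, q_9 = 3*307 + 201 = 1122.
Check: 10405^2 - 86*1122^2 = 108264025 - 108264024 = 1, so (x, y) = (10405, 1122) solves the equation, and by the theorem it is the least positive solution.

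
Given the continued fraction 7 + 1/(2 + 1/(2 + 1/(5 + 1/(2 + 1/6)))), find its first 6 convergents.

Using the convergent recurrence p_i = a_i*p_{i-1} + p_{i-2}, q_i = a_i*q_{i-1} + q_{i-2} with p_{-2}=0, p_{-1}=1, q_{-2}=1, q_{-1}=0:
  i=0: a_0=7, p_0 = 7*1 + 0 = 7, q_0 = 7*0 + 1 = 1.
  i=1: a_1=2, p_1 = 2*7 + 1 = 15, q_1 = 2*1 + 0 = 2.
  i=2: a_2=2, p_2 = 2*15 + 7 = 37, q_2 = 2*2 + 1 = 5.
  i=3: a_3=5, p_3 = 5*37 + 15 = 200, q_3 = 5*5 + 2 = 27.
  i=4: a_4=2, p_4 = 2*200 + 37 = 437, q_4 = 2*27 + 5 = 59.
  i=5: a_5=6, p_5 = 6*437 + 200 = 2822, q_5 = 6*59 + 27 = 381.

7/1, 15/2, 37/5, 200/27, 437/59, 2822/381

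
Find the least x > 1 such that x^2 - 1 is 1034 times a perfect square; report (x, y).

First expand sqrt(1034) as a continued fraction. With x_i = (sqrt(1034) + m_i)/d_i and (m_0, d_0) = (0, 1): a_0 = floor(sqrt(1034)) = 32, since 32^2 = 1024 <= 1034 < 1089 = 33^2.
Iterate m_{i+1} = d_i*a_i - m_i, d_{i+1} = (1034 - m_{i+1}^2)/d_i, a_{i+1} = floor((a_0 + m_{i+1})/d_{i+1}):
  m_1 = 1*32 - 0 = 32, d_1 = (1034 - 32^2)/1 = 10/1 = 10, a_1 = floor((32 + 32)/10) = 6.
  m_2 = 10*6 - 32 = 28, d_2 = (1034 - 28^2)/10 = 250/10 = 25, a_2 = floor((32 + 28)/25) = 2.
  m_3 = 25*2 - 28 = 22, d_3 = (1034 - 22^2)/25 = 550/25 = 22, a_3 = floor((32 + 22)/22) = 2.
  m_4 = 22*2 - 22 = 22, d_4 = (1034 - 22^2)/22 = 550/22 = 25, a_4 = floor((32 + 22)/25) = 2.
  m_5 = 25*2 - 22 = 28, d_5 = (1034 - 28^2)/25 = 250/25 = 10, a_5 = floor((32 + 28)/10) = 6.
  m_6 = 10*6 - 28 = 32, d_6 = (1034 - 32^2)/10 = 10/10 = 1, a_6 = floor((32 + 32)/1) = 64.
  m_7 = 1*64 - 32 = 32, d_7 = (1034 - 32^2)/1 = 10/1 = 10: (m_7, d_7) = (m_1, d_1) = (32, 10), so from here the quotients repeat a_1, ..., a_6; the period length is 6.
So sqrt(1034) = [32; (6, 2, 2, 2, 6, 64)] with period length k = 6.
k is even, so the fundamental solution of x^2 - 1034y^2 = 1 is (p_{k-1}, q_{k-1}) = (p_5, q_5); compute convergents through index 5.
Convergents (p_i = a_i*p_{i-1} + p_{i-2}, q_i = a_i*q_{i-1} + q_{i-2} with p_{-2}=0, p_{-1}=1, q_{-2}=1, q_{-1}=0):
  i=0: a_0=32, p_0 = 32*1 + 0 = 32, q_0 = 32*0 + 1 = 1.
  i=1: a_1=6, p_1 = 6*32 + 1 = 193, q_1 = 6*1 + 0 = 6.
  i=2: a_2=2, p_2 = 2*193 + 32 = 418, q_2 = 2*6 + 1 = 13.
  i=3: a_3=2, p_3 = 2*418 + 193 = 1029, q_3 = 2*13 + 6 = 32.
  i=4: a_4=2, p_4 = 2*1029 + 418 = 2476, q_4 = 2*32 + 13 = 77.
  i=5: a_5=6, p_5 = 6*2476 + 1029 = 15885, q_5 = 6*77 + 32 = 494.
Check: 15885^2 - 1034*494^2 = 252333225 - 252333224 = 1, so (x, y) = (15885, 494) solves the equation, and by the theorem it is the least positive solution.

(x, y) = (15885, 494)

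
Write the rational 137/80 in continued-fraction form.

[1; 1, 2, 2, 11]

Run the Euclidean algorithm on 137 and 80; the successive quotients are the partial quotients a_0, a_1, ... (each step inverts the fractional part left over by the previous one):
  137 = 1*80 + 57, so a_0 = 1.
  80 = 1*57 + 23, so a_1 = 1.
  57 = 2*23 + 11, so a_2 = 2.
  23 = 2*11 + 1, so a_3 = 2.
  11 = 11*1 + 0, so a_4 = 11.
The remainder reaches 0 after 5 divisions, so the expansion has 5 partial quotients, read off in order.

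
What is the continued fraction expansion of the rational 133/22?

[6; 22]

Run the Euclidean algorithm on 133 and 22; the successive quotients are the partial quotients a_0, a_1, ... (each step inverts the fractional part left over by the previous one):
  133 = 6*22 + 1, so a_0 = 6.
  22 = 22*1 + 0, so a_1 = 22.
The remainder reaches 0 after 2 divisions, so the expansion has 2 partial quotients, read off in order.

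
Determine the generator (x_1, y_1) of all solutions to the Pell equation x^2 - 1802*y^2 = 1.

(x, y) = (849, 20)

First expand sqrt(1802) as a continued fraction. With x_i = (sqrt(1802) + m_i)/d_i and (m_0, d_0) = (0, 1): a_0 = floor(sqrt(1802)) = 42, since 42^2 = 1764 <= 1802 < 1849 = 43^2.
Iterate m_{i+1} = d_i*a_i - m_i, d_{i+1} = (1802 - m_{i+1}^2)/d_i, a_{i+1} = floor((a_0 + m_{i+1})/d_{i+1}):
  m_1 = 1*42 - 0 = 42, d_1 = (1802 - 42^2)/1 = 38/1 = 38, a_1 = floor((42 + 42)/38) = 2.
  m_2 = 38*2 - 42 = 34, d_2 = (1802 - 34^2)/38 = 646/38 = 17, a_2 = floor((42 + 34)/17) = 4.
  m_3 = 17*4 - 34 = 34, d_3 = (1802 - 34^2)/17 = 646/17 = 38, a_3 = floor((42 + 34)/38) = 2.
  m_4 = 38*2 - 34 = 42, d_4 = (1802 - 42^2)/38 = 38/38 = 1, a_4 = floor((42 + 42)/1) = 84.
  m_5 = 1*84 - 42 = 42, d_5 = (1802 - 42^2)/1 = 38/1 = 38: (m_5, d_5) = (m_1, d_1) = (42, 38), so from here the quotients repeat a_1, ..., a_4; the period length is 4.
So sqrt(1802) = [42; (2, 4, 2, 84)] with period length k = 4.
k is even, so the fundamental solution of x^2 - 1802y^2 = 1 is (p_{k-1}, q_{k-1}) = (p_3, q_3); compute convergents through index 3.
Convergents (p_i = a_i*p_{i-1} + p_{i-2}, q_i = a_i*q_{i-1} + q_{i-2} with p_{-2}=0, p_{-1}=1, q_{-2}=1, q_{-1}=0):
  i=0: a_0=42, p_0 = 42*1 + 0 = 42, q_0 = 42*0 + 1 = 1.
  i=1: a_1=2, p_1 = 2*42 + 1 = 85, q_1 = 2*1 + 0 = 2.
  i=2: a_2=4, p_2 = 4*85 + 42 = 382, q_2 = 4*2 + 1 = 9.
  i=3: a_3=2, p_3 = 2*382 + 85 = 849, q_3 = 2*9 + 2 = 20.
Check: 849^2 - 1802*20^2 = 720801 - 720800 = 1, so (x, y) = (849, 20) solves the equation, and by the theorem it is the least positive solution.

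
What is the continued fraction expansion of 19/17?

Run the Euclidean algorithm on 19 and 17; the successive quotients are the partial quotients a_0, a_1, ... (each step inverts the fractional part left over by the previous one):
  19 = 1*17 + 2, so a_0 = 1.
  17 = 8*2 + 1, so a_1 = 8.
  2 = 2*1 + 0, so a_2 = 2.
The remainder reaches 0 after 3 divisions, so the expansion has 3 partial quotients, read off in order.

[1; 8, 2]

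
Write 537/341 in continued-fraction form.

Run the Euclidean algorithm on 537 and 341; the successive quotients are the partial quotients a_0, a_1, ... (each step inverts the fractional part left over by the previous one):
  537 = 1*341 + 196, so a_0 = 1.
  341 = 1*196 + 145, so a_1 = 1.
  196 = 1*145 + 51, so a_2 = 1.
  145 = 2*51 + 43, so a_3 = 2.
  51 = 1*43 + 8, so a_4 = 1.
  43 = 5*8 + 3, so a_5 = 5.
  8 = 2*3 + 2, so a_6 = 2.
  3 = 1*2 + 1, so a_7 = 1.
  2 = 2*1 + 0, so a_8 = 2.
The remainder reaches 0 after 9 divisions, so the expansion has 9 partial quotients, read off in order.

[1; 1, 1, 2, 1, 5, 2, 1, 2]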